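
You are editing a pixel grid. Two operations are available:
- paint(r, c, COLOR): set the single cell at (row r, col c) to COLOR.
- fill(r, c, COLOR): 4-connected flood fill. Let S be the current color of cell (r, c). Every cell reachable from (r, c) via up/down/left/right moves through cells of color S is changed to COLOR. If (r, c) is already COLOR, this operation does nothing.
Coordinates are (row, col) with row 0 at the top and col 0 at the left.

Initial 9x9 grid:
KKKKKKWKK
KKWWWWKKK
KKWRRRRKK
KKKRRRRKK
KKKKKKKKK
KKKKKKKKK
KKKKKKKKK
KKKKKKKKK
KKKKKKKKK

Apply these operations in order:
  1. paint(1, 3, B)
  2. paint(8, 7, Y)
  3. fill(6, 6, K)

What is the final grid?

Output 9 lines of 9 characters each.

After op 1 paint(1,3,B):
KKKKKKWKK
KKWBWWKKK
KKWRRRRKK
KKKRRRRKK
KKKKKKKKK
KKKKKKKKK
KKKKKKKKK
KKKKKKKKK
KKKKKKKKK
After op 2 paint(8,7,Y):
KKKKKKWKK
KKWBWWKKK
KKWRRRRKK
KKKRRRRKK
KKKKKKKKK
KKKKKKKKK
KKKKKKKKK
KKKKKKKKK
KKKKKKKYK
After op 3 fill(6,6,K) [0 cells changed]:
KKKKKKWKK
KKWBWWKKK
KKWRRRRKK
KKKRRRRKK
KKKKKKKKK
KKKKKKKKK
KKKKKKKKK
KKKKKKKKK
KKKKKKKYK

Answer: KKKKKKWKK
KKWBWWKKK
KKWRRRRKK
KKKRRRRKK
KKKKKKKKK
KKKKKKKKK
KKKKKKKKK
KKKKKKKKK
KKKKKKKYK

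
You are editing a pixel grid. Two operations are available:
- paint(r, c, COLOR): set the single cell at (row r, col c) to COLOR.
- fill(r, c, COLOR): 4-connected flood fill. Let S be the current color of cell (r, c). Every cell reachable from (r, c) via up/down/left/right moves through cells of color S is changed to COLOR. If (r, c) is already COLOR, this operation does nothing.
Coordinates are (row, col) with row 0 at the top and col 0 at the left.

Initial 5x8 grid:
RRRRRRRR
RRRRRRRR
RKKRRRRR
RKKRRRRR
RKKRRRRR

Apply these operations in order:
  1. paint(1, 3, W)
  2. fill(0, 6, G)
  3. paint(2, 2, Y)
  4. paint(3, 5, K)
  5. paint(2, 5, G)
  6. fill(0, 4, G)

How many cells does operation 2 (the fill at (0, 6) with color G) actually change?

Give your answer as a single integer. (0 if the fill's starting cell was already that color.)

Answer: 33

Derivation:
After op 1 paint(1,3,W):
RRRRRRRR
RRRWRRRR
RKKRRRRR
RKKRRRRR
RKKRRRRR
After op 2 fill(0,6,G) [33 cells changed]:
GGGGGGGG
GGGWGGGG
GKKGGGGG
GKKGGGGG
GKKGGGGG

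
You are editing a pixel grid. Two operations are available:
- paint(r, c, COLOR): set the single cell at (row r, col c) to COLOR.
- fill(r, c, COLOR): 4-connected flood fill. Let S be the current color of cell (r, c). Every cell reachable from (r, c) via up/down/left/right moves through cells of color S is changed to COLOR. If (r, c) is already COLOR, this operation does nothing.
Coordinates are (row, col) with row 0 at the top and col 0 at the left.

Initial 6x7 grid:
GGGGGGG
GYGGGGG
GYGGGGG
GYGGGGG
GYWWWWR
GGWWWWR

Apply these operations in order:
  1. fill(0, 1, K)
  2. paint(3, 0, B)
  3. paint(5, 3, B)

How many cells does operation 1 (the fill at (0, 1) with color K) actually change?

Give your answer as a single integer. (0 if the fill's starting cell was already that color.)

Answer: 28

Derivation:
After op 1 fill(0,1,K) [28 cells changed]:
KKKKKKK
KYKKKKK
KYKKKKK
KYKKKKK
KYWWWWR
KKWWWWR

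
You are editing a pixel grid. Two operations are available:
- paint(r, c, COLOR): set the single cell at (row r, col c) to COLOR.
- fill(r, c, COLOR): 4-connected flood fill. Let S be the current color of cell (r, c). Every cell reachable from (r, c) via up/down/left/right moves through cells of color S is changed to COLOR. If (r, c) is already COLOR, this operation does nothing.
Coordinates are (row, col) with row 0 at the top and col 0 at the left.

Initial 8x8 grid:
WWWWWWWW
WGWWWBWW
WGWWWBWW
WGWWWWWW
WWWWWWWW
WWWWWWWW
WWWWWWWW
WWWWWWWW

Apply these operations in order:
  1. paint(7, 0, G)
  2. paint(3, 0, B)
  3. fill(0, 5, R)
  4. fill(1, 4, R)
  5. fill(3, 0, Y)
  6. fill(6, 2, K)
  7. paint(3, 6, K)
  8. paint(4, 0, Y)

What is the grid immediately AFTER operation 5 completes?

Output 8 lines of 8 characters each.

After op 1 paint(7,0,G):
WWWWWWWW
WGWWWBWW
WGWWWBWW
WGWWWWWW
WWWWWWWW
WWWWWWWW
WWWWWWWW
GWWWWWWW
After op 2 paint(3,0,B):
WWWWWWWW
WGWWWBWW
WGWWWBWW
BGWWWWWW
WWWWWWWW
WWWWWWWW
WWWWWWWW
GWWWWWWW
After op 3 fill(0,5,R) [57 cells changed]:
RRRRRRRR
RGRRRBRR
RGRRRBRR
BGRRRRRR
RRRRRRRR
RRRRRRRR
RRRRRRRR
GRRRRRRR
After op 4 fill(1,4,R) [0 cells changed]:
RRRRRRRR
RGRRRBRR
RGRRRBRR
BGRRRRRR
RRRRRRRR
RRRRRRRR
RRRRRRRR
GRRRRRRR
After op 5 fill(3,0,Y) [1 cells changed]:
RRRRRRRR
RGRRRBRR
RGRRRBRR
YGRRRRRR
RRRRRRRR
RRRRRRRR
RRRRRRRR
GRRRRRRR

Answer: RRRRRRRR
RGRRRBRR
RGRRRBRR
YGRRRRRR
RRRRRRRR
RRRRRRRR
RRRRRRRR
GRRRRRRR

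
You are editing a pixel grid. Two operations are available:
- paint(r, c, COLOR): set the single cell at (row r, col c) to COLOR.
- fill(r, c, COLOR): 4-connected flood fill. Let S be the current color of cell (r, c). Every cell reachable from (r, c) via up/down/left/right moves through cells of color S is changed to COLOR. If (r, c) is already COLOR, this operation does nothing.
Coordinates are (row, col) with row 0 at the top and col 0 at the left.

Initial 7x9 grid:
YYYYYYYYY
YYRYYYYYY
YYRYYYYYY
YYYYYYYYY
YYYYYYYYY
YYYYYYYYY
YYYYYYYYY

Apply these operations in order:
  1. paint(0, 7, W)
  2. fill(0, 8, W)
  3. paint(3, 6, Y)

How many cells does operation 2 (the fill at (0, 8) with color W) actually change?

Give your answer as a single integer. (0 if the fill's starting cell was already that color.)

Answer: 60

Derivation:
After op 1 paint(0,7,W):
YYYYYYYWY
YYRYYYYYY
YYRYYYYYY
YYYYYYYYY
YYYYYYYYY
YYYYYYYYY
YYYYYYYYY
After op 2 fill(0,8,W) [60 cells changed]:
WWWWWWWWW
WWRWWWWWW
WWRWWWWWW
WWWWWWWWW
WWWWWWWWW
WWWWWWWWW
WWWWWWWWW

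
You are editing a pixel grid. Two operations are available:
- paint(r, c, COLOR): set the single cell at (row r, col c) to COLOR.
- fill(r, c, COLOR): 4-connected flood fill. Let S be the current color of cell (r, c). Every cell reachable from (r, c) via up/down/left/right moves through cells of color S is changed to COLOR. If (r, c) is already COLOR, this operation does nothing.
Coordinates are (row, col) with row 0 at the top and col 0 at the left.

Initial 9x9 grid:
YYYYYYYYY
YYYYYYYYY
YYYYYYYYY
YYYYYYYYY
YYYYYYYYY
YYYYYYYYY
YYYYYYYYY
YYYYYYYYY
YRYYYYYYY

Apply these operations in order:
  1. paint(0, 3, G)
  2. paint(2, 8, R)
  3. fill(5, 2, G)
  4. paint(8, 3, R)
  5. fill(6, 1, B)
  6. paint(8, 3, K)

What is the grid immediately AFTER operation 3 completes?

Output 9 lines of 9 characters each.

Answer: GGGGGGGGG
GGGGGGGGG
GGGGGGGGR
GGGGGGGGG
GGGGGGGGG
GGGGGGGGG
GGGGGGGGG
GGGGGGGGG
GRGGGGGGG

Derivation:
After op 1 paint(0,3,G):
YYYGYYYYY
YYYYYYYYY
YYYYYYYYY
YYYYYYYYY
YYYYYYYYY
YYYYYYYYY
YYYYYYYYY
YYYYYYYYY
YRYYYYYYY
After op 2 paint(2,8,R):
YYYGYYYYY
YYYYYYYYY
YYYYYYYYR
YYYYYYYYY
YYYYYYYYY
YYYYYYYYY
YYYYYYYYY
YYYYYYYYY
YRYYYYYYY
After op 3 fill(5,2,G) [78 cells changed]:
GGGGGGGGG
GGGGGGGGG
GGGGGGGGR
GGGGGGGGG
GGGGGGGGG
GGGGGGGGG
GGGGGGGGG
GGGGGGGGG
GRGGGGGGG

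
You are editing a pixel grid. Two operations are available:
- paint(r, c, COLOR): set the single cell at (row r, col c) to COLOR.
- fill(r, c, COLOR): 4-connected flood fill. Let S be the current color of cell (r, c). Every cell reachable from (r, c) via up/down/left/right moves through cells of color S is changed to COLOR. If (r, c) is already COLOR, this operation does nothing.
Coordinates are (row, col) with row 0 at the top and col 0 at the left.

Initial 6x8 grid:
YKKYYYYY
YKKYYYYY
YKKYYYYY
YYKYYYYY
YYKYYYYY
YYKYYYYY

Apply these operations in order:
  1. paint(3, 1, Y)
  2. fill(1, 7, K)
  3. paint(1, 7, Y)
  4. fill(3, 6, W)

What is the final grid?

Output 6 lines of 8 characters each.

Answer: YWWWWWWW
YWWWWWWY
YWWWWWWW
YYWWWWWW
YYWWWWWW
YYWWWWWW

Derivation:
After op 1 paint(3,1,Y):
YKKYYYYY
YKKYYYYY
YKKYYYYY
YYKYYYYY
YYKYYYYY
YYKYYYYY
After op 2 fill(1,7,K) [30 cells changed]:
YKKKKKKK
YKKKKKKK
YKKKKKKK
YYKKKKKK
YYKKKKKK
YYKKKKKK
After op 3 paint(1,7,Y):
YKKKKKKK
YKKKKKKY
YKKKKKKK
YYKKKKKK
YYKKKKKK
YYKKKKKK
After op 4 fill(3,6,W) [38 cells changed]:
YWWWWWWW
YWWWWWWY
YWWWWWWW
YYWWWWWW
YYWWWWWW
YYWWWWWW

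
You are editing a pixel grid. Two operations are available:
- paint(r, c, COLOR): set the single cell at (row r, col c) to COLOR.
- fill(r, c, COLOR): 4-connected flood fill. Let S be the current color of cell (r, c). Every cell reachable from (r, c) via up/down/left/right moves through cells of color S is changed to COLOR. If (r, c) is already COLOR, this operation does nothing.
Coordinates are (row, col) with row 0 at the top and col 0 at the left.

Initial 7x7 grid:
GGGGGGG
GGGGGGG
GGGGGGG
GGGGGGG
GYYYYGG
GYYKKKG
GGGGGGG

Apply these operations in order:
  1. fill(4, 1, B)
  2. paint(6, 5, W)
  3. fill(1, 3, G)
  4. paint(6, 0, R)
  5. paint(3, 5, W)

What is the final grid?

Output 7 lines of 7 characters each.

After op 1 fill(4,1,B) [6 cells changed]:
GGGGGGG
GGGGGGG
GGGGGGG
GGGGGGG
GBBBBGG
GBBKKKG
GGGGGGG
After op 2 paint(6,5,W):
GGGGGGG
GGGGGGG
GGGGGGG
GGGGGGG
GBBBBGG
GBBKKKG
GGGGGWG
After op 3 fill(1,3,G) [0 cells changed]:
GGGGGGG
GGGGGGG
GGGGGGG
GGGGGGG
GBBBBGG
GBBKKKG
GGGGGWG
After op 4 paint(6,0,R):
GGGGGGG
GGGGGGG
GGGGGGG
GGGGGGG
GBBBBGG
GBBKKKG
RGGGGWG
After op 5 paint(3,5,W):
GGGGGGG
GGGGGGG
GGGGGGG
GGGGGWG
GBBBBGG
GBBKKKG
RGGGGWG

Answer: GGGGGGG
GGGGGGG
GGGGGGG
GGGGGWG
GBBBBGG
GBBKKKG
RGGGGWG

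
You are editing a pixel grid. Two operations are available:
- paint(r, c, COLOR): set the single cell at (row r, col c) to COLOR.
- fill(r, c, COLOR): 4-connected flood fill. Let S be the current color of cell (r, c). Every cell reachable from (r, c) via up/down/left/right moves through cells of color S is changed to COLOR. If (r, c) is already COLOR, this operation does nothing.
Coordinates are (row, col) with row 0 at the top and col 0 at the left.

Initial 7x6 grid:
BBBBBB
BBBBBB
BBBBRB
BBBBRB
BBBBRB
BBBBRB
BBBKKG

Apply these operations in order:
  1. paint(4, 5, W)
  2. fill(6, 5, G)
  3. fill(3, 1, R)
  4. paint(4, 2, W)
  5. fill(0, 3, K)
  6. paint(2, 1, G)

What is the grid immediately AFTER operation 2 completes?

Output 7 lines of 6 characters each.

After op 1 paint(4,5,W):
BBBBBB
BBBBBB
BBBBRB
BBBBRB
BBBBRW
BBBBRB
BBBKKG
After op 2 fill(6,5,G) [0 cells changed]:
BBBBBB
BBBBBB
BBBBRB
BBBBRB
BBBBRW
BBBBRB
BBBKKG

Answer: BBBBBB
BBBBBB
BBBBRB
BBBBRB
BBBBRW
BBBBRB
BBBKKG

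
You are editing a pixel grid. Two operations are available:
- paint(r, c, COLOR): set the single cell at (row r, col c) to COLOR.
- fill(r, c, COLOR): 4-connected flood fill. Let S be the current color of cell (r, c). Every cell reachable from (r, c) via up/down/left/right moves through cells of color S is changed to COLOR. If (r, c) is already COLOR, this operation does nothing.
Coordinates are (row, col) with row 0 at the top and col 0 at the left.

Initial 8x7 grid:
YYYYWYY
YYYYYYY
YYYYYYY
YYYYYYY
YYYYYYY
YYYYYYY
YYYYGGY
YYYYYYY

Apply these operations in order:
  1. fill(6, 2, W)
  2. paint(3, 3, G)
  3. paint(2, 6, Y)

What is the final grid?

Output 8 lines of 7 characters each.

After op 1 fill(6,2,W) [53 cells changed]:
WWWWWWW
WWWWWWW
WWWWWWW
WWWWWWW
WWWWWWW
WWWWWWW
WWWWGGW
WWWWWWW
After op 2 paint(3,3,G):
WWWWWWW
WWWWWWW
WWWWWWW
WWWGWWW
WWWWWWW
WWWWWWW
WWWWGGW
WWWWWWW
After op 3 paint(2,6,Y):
WWWWWWW
WWWWWWW
WWWWWWY
WWWGWWW
WWWWWWW
WWWWWWW
WWWWGGW
WWWWWWW

Answer: WWWWWWW
WWWWWWW
WWWWWWY
WWWGWWW
WWWWWWW
WWWWWWW
WWWWGGW
WWWWWWW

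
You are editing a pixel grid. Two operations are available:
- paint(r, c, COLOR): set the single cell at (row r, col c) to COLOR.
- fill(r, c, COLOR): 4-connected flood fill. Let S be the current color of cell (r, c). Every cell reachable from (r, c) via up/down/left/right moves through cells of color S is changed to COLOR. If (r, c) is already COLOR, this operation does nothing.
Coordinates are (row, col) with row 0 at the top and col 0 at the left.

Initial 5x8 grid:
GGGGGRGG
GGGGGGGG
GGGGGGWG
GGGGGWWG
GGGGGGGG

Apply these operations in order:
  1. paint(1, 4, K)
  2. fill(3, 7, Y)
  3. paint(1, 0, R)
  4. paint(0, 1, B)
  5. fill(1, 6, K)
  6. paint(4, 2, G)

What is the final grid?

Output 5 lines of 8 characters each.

After op 1 paint(1,4,K):
GGGGGRGG
GGGGKGGG
GGGGGGWG
GGGGGWWG
GGGGGGGG
After op 2 fill(3,7,Y) [35 cells changed]:
YYYYYRYY
YYYYKYYY
YYYYYYWY
YYYYYWWY
YYYYYYYY
After op 3 paint(1,0,R):
YYYYYRYY
RYYYKYYY
YYYYYYWY
YYYYYWWY
YYYYYYYY
After op 4 paint(0,1,B):
YBYYYRYY
RYYYKYYY
YYYYYYWY
YYYYYWWY
YYYYYYYY
After op 5 fill(1,6,K) [32 cells changed]:
YBKKKRKK
RKKKKKKK
KKKKKKWK
KKKKKWWK
KKKKKKKK
After op 6 paint(4,2,G):
YBKKKRKK
RKKKKKKK
KKKKKKWK
KKKKKWWK
KKGKKKKK

Answer: YBKKKRKK
RKKKKKKK
KKKKKKWK
KKKKKWWK
KKGKKKKK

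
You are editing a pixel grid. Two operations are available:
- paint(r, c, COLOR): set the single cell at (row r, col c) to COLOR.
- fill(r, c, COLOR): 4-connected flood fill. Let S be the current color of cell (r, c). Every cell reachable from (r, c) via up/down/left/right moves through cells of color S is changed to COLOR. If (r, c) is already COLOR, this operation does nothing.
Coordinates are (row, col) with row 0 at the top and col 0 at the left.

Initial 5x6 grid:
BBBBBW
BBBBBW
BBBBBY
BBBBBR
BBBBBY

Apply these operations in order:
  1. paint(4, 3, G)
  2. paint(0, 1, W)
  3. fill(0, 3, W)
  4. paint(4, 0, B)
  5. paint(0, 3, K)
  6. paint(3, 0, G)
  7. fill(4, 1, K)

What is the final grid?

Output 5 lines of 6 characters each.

After op 1 paint(4,3,G):
BBBBBW
BBBBBW
BBBBBY
BBBBBR
BBBGBY
After op 2 paint(0,1,W):
BWBBBW
BBBBBW
BBBBBY
BBBBBR
BBBGBY
After op 3 fill(0,3,W) [23 cells changed]:
WWWWWW
WWWWWW
WWWWWY
WWWWWR
WWWGWY
After op 4 paint(4,0,B):
WWWWWW
WWWWWW
WWWWWY
WWWWWR
BWWGWY
After op 5 paint(0,3,K):
WWWKWW
WWWWWW
WWWWWY
WWWWWR
BWWGWY
After op 6 paint(3,0,G):
WWWKWW
WWWWWW
WWWWWY
GWWWWR
BWWGWY
After op 7 fill(4,1,K) [23 cells changed]:
KKKKKK
KKKKKK
KKKKKY
GKKKKR
BKKGKY

Answer: KKKKKK
KKKKKK
KKKKKY
GKKKKR
BKKGKY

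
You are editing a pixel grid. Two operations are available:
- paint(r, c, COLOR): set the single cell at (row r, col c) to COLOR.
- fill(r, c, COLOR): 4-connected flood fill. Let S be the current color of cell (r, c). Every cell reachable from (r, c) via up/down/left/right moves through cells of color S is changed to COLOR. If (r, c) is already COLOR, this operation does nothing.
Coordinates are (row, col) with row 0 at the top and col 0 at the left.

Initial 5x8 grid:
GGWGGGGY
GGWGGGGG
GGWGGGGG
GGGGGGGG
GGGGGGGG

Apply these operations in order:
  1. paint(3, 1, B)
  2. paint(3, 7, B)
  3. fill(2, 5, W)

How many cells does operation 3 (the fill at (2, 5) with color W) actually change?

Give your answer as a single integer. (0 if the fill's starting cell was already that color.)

Answer: 34

Derivation:
After op 1 paint(3,1,B):
GGWGGGGY
GGWGGGGG
GGWGGGGG
GBGGGGGG
GGGGGGGG
After op 2 paint(3,7,B):
GGWGGGGY
GGWGGGGG
GGWGGGGG
GBGGGGGB
GGGGGGGG
After op 3 fill(2,5,W) [34 cells changed]:
WWWWWWWY
WWWWWWWW
WWWWWWWW
WBWWWWWB
WWWWWWWW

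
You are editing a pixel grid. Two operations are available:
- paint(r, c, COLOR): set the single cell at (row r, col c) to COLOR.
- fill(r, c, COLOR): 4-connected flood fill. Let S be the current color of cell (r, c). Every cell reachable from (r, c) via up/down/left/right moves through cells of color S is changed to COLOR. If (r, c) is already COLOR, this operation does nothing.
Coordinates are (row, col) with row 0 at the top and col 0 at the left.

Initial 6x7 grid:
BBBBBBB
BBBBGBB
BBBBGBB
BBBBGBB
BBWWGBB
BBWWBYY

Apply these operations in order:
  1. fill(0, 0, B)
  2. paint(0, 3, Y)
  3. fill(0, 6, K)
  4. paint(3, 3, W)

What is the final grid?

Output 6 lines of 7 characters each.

Answer: BBBYKKK
BBBBGKK
BBBBGKK
BBBWGKK
BBWWGKK
BBWWBYY

Derivation:
After op 1 fill(0,0,B) [0 cells changed]:
BBBBBBB
BBBBGBB
BBBBGBB
BBBBGBB
BBWWGBB
BBWWBYY
After op 2 paint(0,3,Y):
BBBYBBB
BBBBGBB
BBBBGBB
BBBBGBB
BBWWGBB
BBWWBYY
After op 3 fill(0,6,K) [11 cells changed]:
BBBYKKK
BBBBGKK
BBBBGKK
BBBBGKK
BBWWGKK
BBWWBYY
After op 4 paint(3,3,W):
BBBYKKK
BBBBGKK
BBBBGKK
BBBWGKK
BBWWGKK
BBWWBYY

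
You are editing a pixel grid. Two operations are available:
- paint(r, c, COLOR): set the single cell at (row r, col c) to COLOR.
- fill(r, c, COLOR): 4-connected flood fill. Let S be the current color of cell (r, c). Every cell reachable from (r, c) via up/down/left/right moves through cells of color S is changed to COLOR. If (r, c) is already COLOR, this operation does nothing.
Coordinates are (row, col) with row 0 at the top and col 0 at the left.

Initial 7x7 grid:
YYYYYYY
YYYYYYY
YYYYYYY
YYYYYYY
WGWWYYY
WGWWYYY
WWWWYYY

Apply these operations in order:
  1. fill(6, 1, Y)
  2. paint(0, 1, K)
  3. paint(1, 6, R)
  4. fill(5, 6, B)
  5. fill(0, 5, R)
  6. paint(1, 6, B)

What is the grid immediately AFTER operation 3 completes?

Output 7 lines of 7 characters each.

Answer: YKYYYYY
YYYYYYR
YYYYYYY
YYYYYYY
YGYYYYY
YGYYYYY
YYYYYYY

Derivation:
After op 1 fill(6,1,Y) [10 cells changed]:
YYYYYYY
YYYYYYY
YYYYYYY
YYYYYYY
YGYYYYY
YGYYYYY
YYYYYYY
After op 2 paint(0,1,K):
YKYYYYY
YYYYYYY
YYYYYYY
YYYYYYY
YGYYYYY
YGYYYYY
YYYYYYY
After op 3 paint(1,6,R):
YKYYYYY
YYYYYYR
YYYYYYY
YYYYYYY
YGYYYYY
YGYYYYY
YYYYYYY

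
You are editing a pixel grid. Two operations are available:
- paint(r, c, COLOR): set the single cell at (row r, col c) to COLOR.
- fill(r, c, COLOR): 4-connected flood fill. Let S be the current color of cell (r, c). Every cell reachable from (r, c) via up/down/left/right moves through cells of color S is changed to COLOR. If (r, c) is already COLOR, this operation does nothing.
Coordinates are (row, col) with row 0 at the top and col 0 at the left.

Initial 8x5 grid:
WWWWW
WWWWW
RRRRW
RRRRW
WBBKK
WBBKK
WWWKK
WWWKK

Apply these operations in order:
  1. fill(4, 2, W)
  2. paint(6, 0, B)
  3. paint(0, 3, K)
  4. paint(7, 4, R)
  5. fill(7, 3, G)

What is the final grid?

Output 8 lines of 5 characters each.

After op 1 fill(4,2,W) [4 cells changed]:
WWWWW
WWWWW
RRRRW
RRRRW
WWWKK
WWWKK
WWWKK
WWWKK
After op 2 paint(6,0,B):
WWWWW
WWWWW
RRRRW
RRRRW
WWWKK
WWWKK
BWWKK
WWWKK
After op 3 paint(0,3,K):
WWWKW
WWWWW
RRRRW
RRRRW
WWWKK
WWWKK
BWWKK
WWWKK
After op 4 paint(7,4,R):
WWWKW
WWWWW
RRRRW
RRRRW
WWWKK
WWWKK
BWWKK
WWWKR
After op 5 fill(7,3,G) [7 cells changed]:
WWWKW
WWWWW
RRRRW
RRRRW
WWWGG
WWWGG
BWWGG
WWWGR

Answer: WWWKW
WWWWW
RRRRW
RRRRW
WWWGG
WWWGG
BWWGG
WWWGR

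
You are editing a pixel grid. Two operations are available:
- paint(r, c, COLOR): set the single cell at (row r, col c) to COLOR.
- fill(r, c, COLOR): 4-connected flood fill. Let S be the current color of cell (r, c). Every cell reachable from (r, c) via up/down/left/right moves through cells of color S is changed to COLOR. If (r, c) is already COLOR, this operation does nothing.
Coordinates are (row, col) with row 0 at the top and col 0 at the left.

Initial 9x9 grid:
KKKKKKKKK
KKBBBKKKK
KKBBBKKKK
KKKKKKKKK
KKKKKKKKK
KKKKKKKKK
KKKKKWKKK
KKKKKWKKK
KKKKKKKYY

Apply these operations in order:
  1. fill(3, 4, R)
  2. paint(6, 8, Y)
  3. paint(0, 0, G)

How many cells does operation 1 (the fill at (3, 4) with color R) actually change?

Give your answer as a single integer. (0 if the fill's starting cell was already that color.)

After op 1 fill(3,4,R) [71 cells changed]:
RRRRRRRRR
RRBBBRRRR
RRBBBRRRR
RRRRRRRRR
RRRRRRRRR
RRRRRRRRR
RRRRRWRRR
RRRRRWRRR
RRRRRRRYY

Answer: 71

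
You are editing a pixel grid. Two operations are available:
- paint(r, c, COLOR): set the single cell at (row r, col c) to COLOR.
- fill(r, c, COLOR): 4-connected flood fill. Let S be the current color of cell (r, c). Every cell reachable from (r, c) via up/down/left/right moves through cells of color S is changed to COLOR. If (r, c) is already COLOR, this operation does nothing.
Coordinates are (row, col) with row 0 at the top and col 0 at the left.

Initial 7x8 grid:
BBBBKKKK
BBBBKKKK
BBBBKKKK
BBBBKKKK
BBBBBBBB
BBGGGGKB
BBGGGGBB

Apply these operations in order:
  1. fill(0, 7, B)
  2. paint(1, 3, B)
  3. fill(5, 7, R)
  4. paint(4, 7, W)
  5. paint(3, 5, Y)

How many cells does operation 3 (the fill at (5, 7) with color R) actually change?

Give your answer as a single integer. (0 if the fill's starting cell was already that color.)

Answer: 47

Derivation:
After op 1 fill(0,7,B) [16 cells changed]:
BBBBBBBB
BBBBBBBB
BBBBBBBB
BBBBBBBB
BBBBBBBB
BBGGGGKB
BBGGGGBB
After op 2 paint(1,3,B):
BBBBBBBB
BBBBBBBB
BBBBBBBB
BBBBBBBB
BBBBBBBB
BBGGGGKB
BBGGGGBB
After op 3 fill(5,7,R) [47 cells changed]:
RRRRRRRR
RRRRRRRR
RRRRRRRR
RRRRRRRR
RRRRRRRR
RRGGGGKR
RRGGGGRR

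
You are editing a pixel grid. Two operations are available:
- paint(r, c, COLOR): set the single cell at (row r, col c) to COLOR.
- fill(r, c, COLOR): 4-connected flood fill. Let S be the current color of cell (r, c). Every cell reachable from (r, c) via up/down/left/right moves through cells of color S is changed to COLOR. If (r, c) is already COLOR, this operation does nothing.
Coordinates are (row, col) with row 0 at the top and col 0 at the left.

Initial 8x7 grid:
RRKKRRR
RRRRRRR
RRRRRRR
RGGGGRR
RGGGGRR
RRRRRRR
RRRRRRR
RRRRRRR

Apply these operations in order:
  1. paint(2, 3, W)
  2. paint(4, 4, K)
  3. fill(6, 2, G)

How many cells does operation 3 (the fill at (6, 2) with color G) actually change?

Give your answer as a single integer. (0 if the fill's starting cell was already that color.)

Answer: 45

Derivation:
After op 1 paint(2,3,W):
RRKKRRR
RRRRRRR
RRRWRRR
RGGGGRR
RGGGGRR
RRRRRRR
RRRRRRR
RRRRRRR
After op 2 paint(4,4,K):
RRKKRRR
RRRRRRR
RRRWRRR
RGGGGRR
RGGGKRR
RRRRRRR
RRRRRRR
RRRRRRR
After op 3 fill(6,2,G) [45 cells changed]:
GGKKGGG
GGGGGGG
GGGWGGG
GGGGGGG
GGGGKGG
GGGGGGG
GGGGGGG
GGGGGGG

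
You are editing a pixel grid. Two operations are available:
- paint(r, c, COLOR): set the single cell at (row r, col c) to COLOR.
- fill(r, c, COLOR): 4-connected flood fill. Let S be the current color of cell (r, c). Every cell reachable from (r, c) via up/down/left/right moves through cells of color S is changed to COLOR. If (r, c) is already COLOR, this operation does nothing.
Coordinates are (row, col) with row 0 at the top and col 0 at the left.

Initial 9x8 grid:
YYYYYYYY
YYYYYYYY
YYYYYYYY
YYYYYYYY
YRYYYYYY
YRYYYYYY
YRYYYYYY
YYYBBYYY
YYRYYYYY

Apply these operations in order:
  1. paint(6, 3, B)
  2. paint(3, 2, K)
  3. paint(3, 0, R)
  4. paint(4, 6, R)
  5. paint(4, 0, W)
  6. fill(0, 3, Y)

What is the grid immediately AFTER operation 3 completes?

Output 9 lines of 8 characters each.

After op 1 paint(6,3,B):
YYYYYYYY
YYYYYYYY
YYYYYYYY
YYYYYYYY
YRYYYYYY
YRYYYYYY
YRYBYYYY
YYYBBYYY
YYRYYYYY
After op 2 paint(3,2,K):
YYYYYYYY
YYYYYYYY
YYYYYYYY
YYKYYYYY
YRYYYYYY
YRYYYYYY
YRYBYYYY
YYYBBYYY
YYRYYYYY
After op 3 paint(3,0,R):
YYYYYYYY
YYYYYYYY
YYYYYYYY
RYKYYYYY
YRYYYYYY
YRYYYYYY
YRYBYYYY
YYYBBYYY
YYRYYYYY

Answer: YYYYYYYY
YYYYYYYY
YYYYYYYY
RYKYYYYY
YRYYYYYY
YRYYYYYY
YRYBYYYY
YYYBBYYY
YYRYYYYY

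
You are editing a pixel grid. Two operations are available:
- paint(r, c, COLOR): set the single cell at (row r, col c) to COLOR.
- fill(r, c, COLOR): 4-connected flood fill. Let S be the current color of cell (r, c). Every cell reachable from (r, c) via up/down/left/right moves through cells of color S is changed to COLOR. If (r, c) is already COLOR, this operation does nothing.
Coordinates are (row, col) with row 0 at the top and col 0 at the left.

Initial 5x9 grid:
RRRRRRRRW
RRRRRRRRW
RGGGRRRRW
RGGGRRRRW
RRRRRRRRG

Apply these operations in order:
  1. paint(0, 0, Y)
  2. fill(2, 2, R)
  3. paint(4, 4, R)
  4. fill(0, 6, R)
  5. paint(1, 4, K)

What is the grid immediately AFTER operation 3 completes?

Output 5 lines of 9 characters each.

After op 1 paint(0,0,Y):
YRRRRRRRW
RRRRRRRRW
RGGGRRRRW
RGGGRRRRW
RRRRRRRRG
After op 2 fill(2,2,R) [6 cells changed]:
YRRRRRRRW
RRRRRRRRW
RRRRRRRRW
RRRRRRRRW
RRRRRRRRG
After op 3 paint(4,4,R):
YRRRRRRRW
RRRRRRRRW
RRRRRRRRW
RRRRRRRRW
RRRRRRRRG

Answer: YRRRRRRRW
RRRRRRRRW
RRRRRRRRW
RRRRRRRRW
RRRRRRRRG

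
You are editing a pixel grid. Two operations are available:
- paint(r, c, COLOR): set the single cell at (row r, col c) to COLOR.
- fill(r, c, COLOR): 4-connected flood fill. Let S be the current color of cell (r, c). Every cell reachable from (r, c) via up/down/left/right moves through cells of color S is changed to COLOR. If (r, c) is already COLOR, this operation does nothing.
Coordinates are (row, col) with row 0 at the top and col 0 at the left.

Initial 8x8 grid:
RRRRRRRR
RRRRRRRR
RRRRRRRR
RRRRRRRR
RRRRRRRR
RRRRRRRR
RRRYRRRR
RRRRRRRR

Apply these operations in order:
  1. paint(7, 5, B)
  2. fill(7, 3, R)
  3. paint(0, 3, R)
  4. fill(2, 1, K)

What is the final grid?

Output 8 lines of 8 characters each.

Answer: KKKKKKKK
KKKKKKKK
KKKKKKKK
KKKKKKKK
KKKKKKKK
KKKKKKKK
KKKYKKKK
KKKKKBKK

Derivation:
After op 1 paint(7,5,B):
RRRRRRRR
RRRRRRRR
RRRRRRRR
RRRRRRRR
RRRRRRRR
RRRRRRRR
RRRYRRRR
RRRRRBRR
After op 2 fill(7,3,R) [0 cells changed]:
RRRRRRRR
RRRRRRRR
RRRRRRRR
RRRRRRRR
RRRRRRRR
RRRRRRRR
RRRYRRRR
RRRRRBRR
After op 3 paint(0,3,R):
RRRRRRRR
RRRRRRRR
RRRRRRRR
RRRRRRRR
RRRRRRRR
RRRRRRRR
RRRYRRRR
RRRRRBRR
After op 4 fill(2,1,K) [62 cells changed]:
KKKKKKKK
KKKKKKKK
KKKKKKKK
KKKKKKKK
KKKKKKKK
KKKKKKKK
KKKYKKKK
KKKKKBKK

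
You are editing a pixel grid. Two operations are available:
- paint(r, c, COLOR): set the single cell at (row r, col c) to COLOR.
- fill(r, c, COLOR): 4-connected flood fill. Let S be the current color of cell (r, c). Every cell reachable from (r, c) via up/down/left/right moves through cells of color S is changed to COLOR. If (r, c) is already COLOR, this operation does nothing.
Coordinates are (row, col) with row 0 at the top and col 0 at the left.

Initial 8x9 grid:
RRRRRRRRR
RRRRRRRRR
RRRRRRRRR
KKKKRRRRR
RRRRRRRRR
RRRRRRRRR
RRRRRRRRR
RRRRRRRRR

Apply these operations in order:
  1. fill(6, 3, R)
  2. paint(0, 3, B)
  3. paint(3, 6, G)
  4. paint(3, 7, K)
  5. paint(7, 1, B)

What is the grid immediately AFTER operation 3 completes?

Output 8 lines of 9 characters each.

Answer: RRRBRRRRR
RRRRRRRRR
RRRRRRRRR
KKKKRRGRR
RRRRRRRRR
RRRRRRRRR
RRRRRRRRR
RRRRRRRRR

Derivation:
After op 1 fill(6,3,R) [0 cells changed]:
RRRRRRRRR
RRRRRRRRR
RRRRRRRRR
KKKKRRRRR
RRRRRRRRR
RRRRRRRRR
RRRRRRRRR
RRRRRRRRR
After op 2 paint(0,3,B):
RRRBRRRRR
RRRRRRRRR
RRRRRRRRR
KKKKRRRRR
RRRRRRRRR
RRRRRRRRR
RRRRRRRRR
RRRRRRRRR
After op 3 paint(3,6,G):
RRRBRRRRR
RRRRRRRRR
RRRRRRRRR
KKKKRRGRR
RRRRRRRRR
RRRRRRRRR
RRRRRRRRR
RRRRRRRRR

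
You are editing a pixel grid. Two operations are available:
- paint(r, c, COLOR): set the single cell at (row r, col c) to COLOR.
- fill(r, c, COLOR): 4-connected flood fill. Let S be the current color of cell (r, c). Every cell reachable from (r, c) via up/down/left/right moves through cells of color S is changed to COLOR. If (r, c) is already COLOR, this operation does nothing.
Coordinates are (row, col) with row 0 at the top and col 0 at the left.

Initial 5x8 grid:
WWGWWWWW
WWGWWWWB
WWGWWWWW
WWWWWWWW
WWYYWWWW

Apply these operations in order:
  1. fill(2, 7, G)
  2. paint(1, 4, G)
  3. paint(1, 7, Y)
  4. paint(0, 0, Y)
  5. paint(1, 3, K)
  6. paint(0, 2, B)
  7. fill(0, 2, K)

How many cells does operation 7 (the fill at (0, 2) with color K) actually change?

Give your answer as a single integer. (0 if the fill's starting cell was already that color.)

After op 1 fill(2,7,G) [34 cells changed]:
GGGGGGGG
GGGGGGGB
GGGGGGGG
GGGGGGGG
GGYYGGGG
After op 2 paint(1,4,G):
GGGGGGGG
GGGGGGGB
GGGGGGGG
GGGGGGGG
GGYYGGGG
After op 3 paint(1,7,Y):
GGGGGGGG
GGGGGGGY
GGGGGGGG
GGGGGGGG
GGYYGGGG
After op 4 paint(0,0,Y):
YGGGGGGG
GGGGGGGY
GGGGGGGG
GGGGGGGG
GGYYGGGG
After op 5 paint(1,3,K):
YGGGGGGG
GGGKGGGY
GGGGGGGG
GGGGGGGG
GGYYGGGG
After op 6 paint(0,2,B):
YGBGGGGG
GGGKGGGY
GGGGGGGG
GGGGGGGG
GGYYGGGG
After op 7 fill(0,2,K) [1 cells changed]:
YGKGGGGG
GGGKGGGY
GGGGGGGG
GGGGGGGG
GGYYGGGG

Answer: 1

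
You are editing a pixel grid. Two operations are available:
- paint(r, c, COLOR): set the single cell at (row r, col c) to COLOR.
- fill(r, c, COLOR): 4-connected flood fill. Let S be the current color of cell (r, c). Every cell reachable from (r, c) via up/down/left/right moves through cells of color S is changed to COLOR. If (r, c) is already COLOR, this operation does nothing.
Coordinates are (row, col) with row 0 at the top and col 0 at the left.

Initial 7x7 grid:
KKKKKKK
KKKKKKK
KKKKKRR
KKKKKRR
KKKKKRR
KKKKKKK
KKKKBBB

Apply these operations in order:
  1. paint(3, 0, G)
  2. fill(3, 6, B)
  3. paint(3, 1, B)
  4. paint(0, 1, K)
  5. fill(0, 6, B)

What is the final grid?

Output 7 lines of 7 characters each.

Answer: BBBBBBB
BBBBBBB
BBBBBBB
GBBBBBB
BBBBBBB
BBBBBBB
BBBBBBB

Derivation:
After op 1 paint(3,0,G):
KKKKKKK
KKKKKKK
KKKKKRR
GKKKKRR
KKKKKRR
KKKKKKK
KKKKBBB
After op 2 fill(3,6,B) [6 cells changed]:
KKKKKKK
KKKKKKK
KKKKKBB
GKKKKBB
KKKKKBB
KKKKKKK
KKKKBBB
After op 3 paint(3,1,B):
KKKKKKK
KKKKKKK
KKKKKBB
GBKKKBB
KKKKKBB
KKKKKKK
KKKKBBB
After op 4 paint(0,1,K):
KKKKKKK
KKKKKKK
KKKKKBB
GBKKKBB
KKKKKBB
KKKKKKK
KKKKBBB
After op 5 fill(0,6,B) [38 cells changed]:
BBBBBBB
BBBBBBB
BBBBBBB
GBBBBBB
BBBBBBB
BBBBBBB
BBBBBBB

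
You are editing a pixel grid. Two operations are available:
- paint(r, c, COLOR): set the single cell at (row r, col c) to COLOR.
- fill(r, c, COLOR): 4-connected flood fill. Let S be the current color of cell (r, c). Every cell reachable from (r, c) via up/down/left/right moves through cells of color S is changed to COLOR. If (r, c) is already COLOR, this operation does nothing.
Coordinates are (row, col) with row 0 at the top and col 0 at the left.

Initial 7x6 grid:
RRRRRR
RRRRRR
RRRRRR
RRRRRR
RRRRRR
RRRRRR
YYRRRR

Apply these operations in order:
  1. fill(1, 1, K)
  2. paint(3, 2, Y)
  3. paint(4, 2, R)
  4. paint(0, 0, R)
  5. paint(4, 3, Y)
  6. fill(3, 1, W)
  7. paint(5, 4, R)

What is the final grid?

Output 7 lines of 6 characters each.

Answer: RWWWWW
WWWWWW
WWWWWW
WWYWWW
WWRYWW
WWWWRW
YYWWWW

Derivation:
After op 1 fill(1,1,K) [40 cells changed]:
KKKKKK
KKKKKK
KKKKKK
KKKKKK
KKKKKK
KKKKKK
YYKKKK
After op 2 paint(3,2,Y):
KKKKKK
KKKKKK
KKKKKK
KKYKKK
KKKKKK
KKKKKK
YYKKKK
After op 3 paint(4,2,R):
KKKKKK
KKKKKK
KKKKKK
KKYKKK
KKRKKK
KKKKKK
YYKKKK
After op 4 paint(0,0,R):
RKKKKK
KKKKKK
KKKKKK
KKYKKK
KKRKKK
KKKKKK
YYKKKK
After op 5 paint(4,3,Y):
RKKKKK
KKKKKK
KKKKKK
KKYKKK
KKRYKK
KKKKKK
YYKKKK
After op 6 fill(3,1,W) [36 cells changed]:
RWWWWW
WWWWWW
WWWWWW
WWYWWW
WWRYWW
WWWWWW
YYWWWW
After op 7 paint(5,4,R):
RWWWWW
WWWWWW
WWWWWW
WWYWWW
WWRYWW
WWWWRW
YYWWWW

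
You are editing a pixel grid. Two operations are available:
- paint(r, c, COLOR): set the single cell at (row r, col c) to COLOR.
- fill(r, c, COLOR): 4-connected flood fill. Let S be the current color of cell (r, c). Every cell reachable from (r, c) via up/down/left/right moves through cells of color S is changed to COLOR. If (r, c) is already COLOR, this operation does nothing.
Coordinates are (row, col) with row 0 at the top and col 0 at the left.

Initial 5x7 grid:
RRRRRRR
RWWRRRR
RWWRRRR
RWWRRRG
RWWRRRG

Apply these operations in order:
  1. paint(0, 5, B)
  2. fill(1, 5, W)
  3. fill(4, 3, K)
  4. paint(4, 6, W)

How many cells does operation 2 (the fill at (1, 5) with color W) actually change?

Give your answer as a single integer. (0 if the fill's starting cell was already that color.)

After op 1 paint(0,5,B):
RRRRRBR
RWWRRRR
RWWRRRR
RWWRRRG
RWWRRRG
After op 2 fill(1,5,W) [24 cells changed]:
WWWWWBW
WWWWWWW
WWWWWWW
WWWWWWG
WWWWWWG

Answer: 24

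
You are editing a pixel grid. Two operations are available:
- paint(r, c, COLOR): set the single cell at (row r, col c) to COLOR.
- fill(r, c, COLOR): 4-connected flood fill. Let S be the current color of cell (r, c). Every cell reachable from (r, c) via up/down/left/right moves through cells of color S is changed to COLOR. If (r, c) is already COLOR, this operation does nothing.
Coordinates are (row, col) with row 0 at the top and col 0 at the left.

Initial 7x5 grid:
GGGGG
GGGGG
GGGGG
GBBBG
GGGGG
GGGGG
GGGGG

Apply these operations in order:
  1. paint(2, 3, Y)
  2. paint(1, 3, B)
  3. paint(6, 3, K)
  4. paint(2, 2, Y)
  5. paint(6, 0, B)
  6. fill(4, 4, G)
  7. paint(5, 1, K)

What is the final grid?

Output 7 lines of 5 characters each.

Answer: GGGGG
GGGBG
GGYYG
GBBBG
GGGGG
GKGGG
BGGKG

Derivation:
After op 1 paint(2,3,Y):
GGGGG
GGGGG
GGGYG
GBBBG
GGGGG
GGGGG
GGGGG
After op 2 paint(1,3,B):
GGGGG
GGGBG
GGGYG
GBBBG
GGGGG
GGGGG
GGGGG
After op 3 paint(6,3,K):
GGGGG
GGGBG
GGGYG
GBBBG
GGGGG
GGGGG
GGGKG
After op 4 paint(2,2,Y):
GGGGG
GGGBG
GGYYG
GBBBG
GGGGG
GGGGG
GGGKG
After op 5 paint(6,0,B):
GGGGG
GGGBG
GGYYG
GBBBG
GGGGG
GGGGG
BGGKG
After op 6 fill(4,4,G) [0 cells changed]:
GGGGG
GGGBG
GGYYG
GBBBG
GGGGG
GGGGG
BGGKG
After op 7 paint(5,1,K):
GGGGG
GGGBG
GGYYG
GBBBG
GGGGG
GKGGG
BGGKG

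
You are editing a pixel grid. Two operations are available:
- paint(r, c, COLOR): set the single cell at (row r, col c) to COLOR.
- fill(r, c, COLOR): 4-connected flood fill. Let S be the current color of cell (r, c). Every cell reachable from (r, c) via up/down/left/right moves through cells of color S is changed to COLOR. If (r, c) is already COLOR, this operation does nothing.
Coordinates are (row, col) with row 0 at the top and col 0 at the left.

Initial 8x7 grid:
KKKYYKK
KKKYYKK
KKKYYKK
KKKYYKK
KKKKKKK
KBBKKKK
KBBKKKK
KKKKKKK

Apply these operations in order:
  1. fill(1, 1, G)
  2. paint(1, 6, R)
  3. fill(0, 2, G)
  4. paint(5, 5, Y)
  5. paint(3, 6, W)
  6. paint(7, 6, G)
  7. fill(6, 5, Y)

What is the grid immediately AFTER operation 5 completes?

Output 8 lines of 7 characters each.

After op 1 fill(1,1,G) [44 cells changed]:
GGGYYGG
GGGYYGG
GGGYYGG
GGGYYGG
GGGGGGG
GBBGGGG
GBBGGGG
GGGGGGG
After op 2 paint(1,6,R):
GGGYYGG
GGGYYGR
GGGYYGG
GGGYYGG
GGGGGGG
GBBGGGG
GBBGGGG
GGGGGGG
After op 3 fill(0,2,G) [0 cells changed]:
GGGYYGG
GGGYYGR
GGGYYGG
GGGYYGG
GGGGGGG
GBBGGGG
GBBGGGG
GGGGGGG
After op 4 paint(5,5,Y):
GGGYYGG
GGGYYGR
GGGYYGG
GGGYYGG
GGGGGGG
GBBGGYG
GBBGGGG
GGGGGGG
After op 5 paint(3,6,W):
GGGYYGG
GGGYYGR
GGGYYGG
GGGYYGW
GGGGGGG
GBBGGYG
GBBGGGG
GGGGGGG

Answer: GGGYYGG
GGGYYGR
GGGYYGG
GGGYYGW
GGGGGGG
GBBGGYG
GBBGGGG
GGGGGGG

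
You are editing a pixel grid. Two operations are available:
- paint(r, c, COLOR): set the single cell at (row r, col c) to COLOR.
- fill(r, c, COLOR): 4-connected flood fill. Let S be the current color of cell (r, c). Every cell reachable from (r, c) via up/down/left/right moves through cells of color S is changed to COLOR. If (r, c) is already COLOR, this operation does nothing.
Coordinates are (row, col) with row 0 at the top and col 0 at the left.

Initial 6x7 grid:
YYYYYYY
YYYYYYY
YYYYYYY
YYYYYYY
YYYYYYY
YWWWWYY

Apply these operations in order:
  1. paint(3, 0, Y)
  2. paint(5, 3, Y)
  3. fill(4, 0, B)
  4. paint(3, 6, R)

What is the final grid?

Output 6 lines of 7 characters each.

After op 1 paint(3,0,Y):
YYYYYYY
YYYYYYY
YYYYYYY
YYYYYYY
YYYYYYY
YWWWWYY
After op 2 paint(5,3,Y):
YYYYYYY
YYYYYYY
YYYYYYY
YYYYYYY
YYYYYYY
YWWYWYY
After op 3 fill(4,0,B) [39 cells changed]:
BBBBBBB
BBBBBBB
BBBBBBB
BBBBBBB
BBBBBBB
BWWBWBB
After op 4 paint(3,6,R):
BBBBBBB
BBBBBBB
BBBBBBB
BBBBBBR
BBBBBBB
BWWBWBB

Answer: BBBBBBB
BBBBBBB
BBBBBBB
BBBBBBR
BBBBBBB
BWWBWBB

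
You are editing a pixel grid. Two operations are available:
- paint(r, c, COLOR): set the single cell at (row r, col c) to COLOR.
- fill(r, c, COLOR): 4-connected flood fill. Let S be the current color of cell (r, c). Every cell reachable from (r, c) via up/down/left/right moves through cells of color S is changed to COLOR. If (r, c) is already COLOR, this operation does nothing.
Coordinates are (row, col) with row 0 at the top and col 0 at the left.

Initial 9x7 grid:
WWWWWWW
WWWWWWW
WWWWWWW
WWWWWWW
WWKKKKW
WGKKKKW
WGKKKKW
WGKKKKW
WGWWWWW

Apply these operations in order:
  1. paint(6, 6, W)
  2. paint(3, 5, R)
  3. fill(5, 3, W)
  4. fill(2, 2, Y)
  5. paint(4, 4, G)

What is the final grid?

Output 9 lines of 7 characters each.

After op 1 paint(6,6,W):
WWWWWWW
WWWWWWW
WWWWWWW
WWWWWWW
WWKKKKW
WGKKKKW
WGKKKKW
WGKKKKW
WGWWWWW
After op 2 paint(3,5,R):
WWWWWWW
WWWWWWW
WWWWWWW
WWWWWRW
WWKKKKW
WGKKKKW
WGKKKKW
WGKKKKW
WGWWWWW
After op 3 fill(5,3,W) [16 cells changed]:
WWWWWWW
WWWWWWW
WWWWWWW
WWWWWRW
WWWWWWW
WGWWWWW
WGWWWWW
WGWWWWW
WGWWWWW
After op 4 fill(2,2,Y) [58 cells changed]:
YYYYYYY
YYYYYYY
YYYYYYY
YYYYYRY
YYYYYYY
YGYYYYY
YGYYYYY
YGYYYYY
YGYYYYY
After op 5 paint(4,4,G):
YYYYYYY
YYYYYYY
YYYYYYY
YYYYYRY
YYYYGYY
YGYYYYY
YGYYYYY
YGYYYYY
YGYYYYY

Answer: YYYYYYY
YYYYYYY
YYYYYYY
YYYYYRY
YYYYGYY
YGYYYYY
YGYYYYY
YGYYYYY
YGYYYYY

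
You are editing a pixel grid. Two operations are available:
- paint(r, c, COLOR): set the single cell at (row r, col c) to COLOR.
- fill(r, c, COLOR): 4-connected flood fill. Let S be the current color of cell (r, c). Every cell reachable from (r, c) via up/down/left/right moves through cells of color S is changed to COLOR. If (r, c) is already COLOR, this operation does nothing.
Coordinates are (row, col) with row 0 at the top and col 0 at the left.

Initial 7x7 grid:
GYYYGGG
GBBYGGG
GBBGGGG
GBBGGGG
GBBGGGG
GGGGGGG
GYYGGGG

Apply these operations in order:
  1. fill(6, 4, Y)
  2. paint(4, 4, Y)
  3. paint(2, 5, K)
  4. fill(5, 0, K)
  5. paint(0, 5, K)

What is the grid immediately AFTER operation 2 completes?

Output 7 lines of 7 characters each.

Answer: YYYYYYY
YBBYYYY
YBBYYYY
YBBYYYY
YBBYYYY
YYYYYYY
YYYYYYY

Derivation:
After op 1 fill(6,4,Y) [35 cells changed]:
YYYYYYY
YBBYYYY
YBBYYYY
YBBYYYY
YBBYYYY
YYYYYYY
YYYYYYY
After op 2 paint(4,4,Y):
YYYYYYY
YBBYYYY
YBBYYYY
YBBYYYY
YBBYYYY
YYYYYYY
YYYYYYY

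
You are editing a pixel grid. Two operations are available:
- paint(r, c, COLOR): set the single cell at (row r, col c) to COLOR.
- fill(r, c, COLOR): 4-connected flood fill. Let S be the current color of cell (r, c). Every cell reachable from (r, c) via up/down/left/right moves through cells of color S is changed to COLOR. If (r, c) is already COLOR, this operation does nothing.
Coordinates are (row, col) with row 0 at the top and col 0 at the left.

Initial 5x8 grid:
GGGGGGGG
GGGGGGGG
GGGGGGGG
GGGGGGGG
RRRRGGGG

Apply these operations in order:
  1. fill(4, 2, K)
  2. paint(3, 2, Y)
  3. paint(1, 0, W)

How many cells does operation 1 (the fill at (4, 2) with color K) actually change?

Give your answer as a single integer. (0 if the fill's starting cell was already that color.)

Answer: 4

Derivation:
After op 1 fill(4,2,K) [4 cells changed]:
GGGGGGGG
GGGGGGGG
GGGGGGGG
GGGGGGGG
KKKKGGGG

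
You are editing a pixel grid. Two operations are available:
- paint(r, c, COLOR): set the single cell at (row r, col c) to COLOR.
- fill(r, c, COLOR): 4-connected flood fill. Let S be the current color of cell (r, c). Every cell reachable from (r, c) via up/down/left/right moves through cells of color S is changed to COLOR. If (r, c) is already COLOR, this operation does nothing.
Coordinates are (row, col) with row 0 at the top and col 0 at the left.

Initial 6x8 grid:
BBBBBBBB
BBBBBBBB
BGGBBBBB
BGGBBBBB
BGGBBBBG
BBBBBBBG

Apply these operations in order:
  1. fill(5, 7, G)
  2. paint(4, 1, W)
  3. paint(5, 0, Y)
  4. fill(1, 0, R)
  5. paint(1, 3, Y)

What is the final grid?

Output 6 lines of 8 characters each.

After op 1 fill(5,7,G) [0 cells changed]:
BBBBBBBB
BBBBBBBB
BGGBBBBB
BGGBBBBB
BGGBBBBG
BBBBBBBG
After op 2 paint(4,1,W):
BBBBBBBB
BBBBBBBB
BGGBBBBB
BGGBBBBB
BWGBBBBG
BBBBBBBG
After op 3 paint(5,0,Y):
BBBBBBBB
BBBBBBBB
BGGBBBBB
BGGBBBBB
BWGBBBBG
YBBBBBBG
After op 4 fill(1,0,R) [39 cells changed]:
RRRRRRRR
RRRRRRRR
RGGRRRRR
RGGRRRRR
RWGRRRRG
YRRRRRRG
After op 5 paint(1,3,Y):
RRRRRRRR
RRRYRRRR
RGGRRRRR
RGGRRRRR
RWGRRRRG
YRRRRRRG

Answer: RRRRRRRR
RRRYRRRR
RGGRRRRR
RGGRRRRR
RWGRRRRG
YRRRRRRG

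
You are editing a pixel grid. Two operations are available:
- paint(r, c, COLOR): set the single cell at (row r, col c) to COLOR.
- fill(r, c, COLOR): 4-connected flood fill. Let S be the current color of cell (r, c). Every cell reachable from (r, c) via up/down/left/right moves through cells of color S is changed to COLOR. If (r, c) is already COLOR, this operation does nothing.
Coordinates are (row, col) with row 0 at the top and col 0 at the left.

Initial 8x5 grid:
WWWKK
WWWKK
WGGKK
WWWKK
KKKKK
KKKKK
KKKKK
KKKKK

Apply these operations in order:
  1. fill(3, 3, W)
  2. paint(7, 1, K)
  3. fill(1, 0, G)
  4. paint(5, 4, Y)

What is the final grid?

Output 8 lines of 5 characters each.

Answer: GGGGG
GGGGG
GGGGG
GGGGG
GGGGG
GGGGY
GGGGG
GKGGG

Derivation:
After op 1 fill(3,3,W) [28 cells changed]:
WWWWW
WWWWW
WGGWW
WWWWW
WWWWW
WWWWW
WWWWW
WWWWW
After op 2 paint(7,1,K):
WWWWW
WWWWW
WGGWW
WWWWW
WWWWW
WWWWW
WWWWW
WKWWW
After op 3 fill(1,0,G) [37 cells changed]:
GGGGG
GGGGG
GGGGG
GGGGG
GGGGG
GGGGG
GGGGG
GKGGG
After op 4 paint(5,4,Y):
GGGGG
GGGGG
GGGGG
GGGGG
GGGGG
GGGGY
GGGGG
GKGGG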